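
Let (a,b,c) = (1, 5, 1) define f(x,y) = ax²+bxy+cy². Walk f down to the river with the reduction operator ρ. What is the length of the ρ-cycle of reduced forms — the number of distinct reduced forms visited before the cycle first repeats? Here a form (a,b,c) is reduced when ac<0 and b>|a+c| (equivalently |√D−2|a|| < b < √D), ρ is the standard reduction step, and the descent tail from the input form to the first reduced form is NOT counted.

D = 21, ⌊√D⌋ = 4
descent: ρ → (1,3,-3)  [lands on river]
river: ρ → (-3,3,1)
ρ-cycle length = 2 (tail of 1 descent step not counted)

2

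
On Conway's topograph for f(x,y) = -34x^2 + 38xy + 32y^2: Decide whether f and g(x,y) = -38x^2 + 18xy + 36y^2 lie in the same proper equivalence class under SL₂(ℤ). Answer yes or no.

D₁ = 5796, D₂ = 5796
river cycle of f (length 20): (32, 26, -40), (-40, 54, 18), (18, 54, -40), (-40, 26, 32), (32, 38, -34), (-34, 30, 36), (36, 42, -28), (-28, 70, 8), (8, 74, -10), (-10, 66, 36), … (10 more)
river cycle of g (length 18): (36, 54, -20), (-20, 66, 18), (18, 42, -56), (-56, 70, 4), (4, 74, -20), (-20, 46, 46), (46, 46, -20), (-20, 74, 4), (4, 70, -56), (-56, 42, 18), … (8 more)
cycles differ ⇒ inequivalent

no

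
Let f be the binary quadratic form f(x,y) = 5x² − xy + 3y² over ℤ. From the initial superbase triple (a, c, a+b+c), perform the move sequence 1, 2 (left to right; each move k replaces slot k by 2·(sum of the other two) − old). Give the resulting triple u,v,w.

start (5,3,7) = (f(1,0),f(0,1),f(1,1))
replace slot 1: 2·(3+7) − 5 = 15 → (15,3,7)
replace slot 2: 2·(15+7) − 3 = 41 → (15,41,7)

15,41,7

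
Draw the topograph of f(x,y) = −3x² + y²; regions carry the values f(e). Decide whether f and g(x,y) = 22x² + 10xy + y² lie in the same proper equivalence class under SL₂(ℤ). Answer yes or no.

D₁ = 12, D₂ = 12
river cycle of f (length 2): (1, 2, -2), (-2, 2, 1)
river cycle of g (length 2): (1, 2, -2), (-2, 2, 1)
cycles coincide ⇒ equivalent

yes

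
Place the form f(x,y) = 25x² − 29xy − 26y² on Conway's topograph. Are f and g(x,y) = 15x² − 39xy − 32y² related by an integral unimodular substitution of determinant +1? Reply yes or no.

D₁ = 3441, D₂ = 3441
river cycle of f (length 38): (-26, 29, 25), (25, 21, -30), (-30, 39, 16), (16, 57, -3), (-3, 57, 16), (16, 39, -30), (-30, 21, 25), (25, 29, -26), (-26, 23, 28), (28, 33, -21), … (28 more)
river cycle of g (length 36): (-32, 39, 15), (15, 51, -14), (-14, 33, 42), (42, 51, -5), (-5, 49, 52), (52, 55, -2), (-2, 57, 24), (24, 39, -20), (-20, 41, 22), (22, 47, -14), … (26 more)
cycles differ ⇒ inequivalent

no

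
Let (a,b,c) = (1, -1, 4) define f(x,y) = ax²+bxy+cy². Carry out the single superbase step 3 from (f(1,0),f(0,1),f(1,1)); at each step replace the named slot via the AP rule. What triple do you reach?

start (1,4,4) = (f(1,0),f(0,1),f(1,1))
replace slot 3: 2·(1+4) − 4 = 6 → (1,4,6)

1,4,6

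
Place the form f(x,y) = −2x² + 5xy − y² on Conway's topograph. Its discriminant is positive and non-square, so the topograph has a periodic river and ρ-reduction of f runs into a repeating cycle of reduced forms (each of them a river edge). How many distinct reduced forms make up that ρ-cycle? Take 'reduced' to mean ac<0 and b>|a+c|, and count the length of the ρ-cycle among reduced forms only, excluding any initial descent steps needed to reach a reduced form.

D = 17, ⌊√D⌋ = 4
descent: ρ → (-1,3,2)  [lands on river]
river: ρ → (2,1,-2)
river: ρ → (-2,3,1)
river: ρ → (1,3,-2)
river: ρ → (-2,1,2)
river: ρ → (2,3,-1)
ρ-cycle length = 6 (tail of 1 descent step not counted)

6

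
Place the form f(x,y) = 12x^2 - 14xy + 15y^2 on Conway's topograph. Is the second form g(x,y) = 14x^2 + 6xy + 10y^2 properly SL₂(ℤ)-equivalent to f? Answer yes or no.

D₁ = -524, D₂ = -524
f: translate: b→10 (≡-14 mod 24), so (12,-14,15)→(12,10,13)
f: reduced (well bottom): (12,10,13) with a≤c, −a<b≤a
g: flip: (14,6,10)→(10,-6,14)
g: reduced (well bottom): (10,-6,14) with a≤c, −a<b≤a
reduced forms (12, 10, 13) vs (10, -6, 14) ⇒ inequivalent

no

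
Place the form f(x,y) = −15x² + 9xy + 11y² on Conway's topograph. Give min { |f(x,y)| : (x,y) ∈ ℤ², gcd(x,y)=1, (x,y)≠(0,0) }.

river: ρ → (11,13,-13)
river: ρ → (-13,13,11)
river: ρ → (11,9,-15)
river: ρ → (-15,21,5)
river: ρ → (5,19,-19)
river: ρ → (-19,19,5)
river: ρ → (5,21,-15)
river: ρ → (-15,9,11)
closes: descent 0, river 8
min |a| on river = 5

5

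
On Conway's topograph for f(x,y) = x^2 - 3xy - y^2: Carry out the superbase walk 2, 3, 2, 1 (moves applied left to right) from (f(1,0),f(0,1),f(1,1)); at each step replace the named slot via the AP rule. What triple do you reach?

start (1,-1,-3) = (f(1,0),f(0,1),f(1,1))
replace slot 2: 2·(1+(-3)) − (-1) = -3 → (1,-3,-3)
replace slot 3: 2·(1+(-3)) − (-3) = -1 → (1,-3,-1)
replace slot 2: 2·(1+(-1)) − (-3) = 3 → (1,3,-1)
replace slot 1: 2·(3+(-1)) − 1 = 3 → (3,3,-1)

3,3,-1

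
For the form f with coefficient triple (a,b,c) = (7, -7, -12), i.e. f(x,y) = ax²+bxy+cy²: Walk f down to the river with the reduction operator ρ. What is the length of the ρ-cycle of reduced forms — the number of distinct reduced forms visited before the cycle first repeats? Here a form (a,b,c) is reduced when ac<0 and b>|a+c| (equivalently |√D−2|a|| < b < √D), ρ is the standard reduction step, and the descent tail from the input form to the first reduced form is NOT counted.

D = 385, ⌊√D⌋ = 19
descent: ρ → (-12,7,7)  [lands on river]
river: ρ → (7,7,-12)
river: ρ → (-12,17,2)
river: ρ → (2,19,-3)
river: ρ → (-3,17,8)
river: ρ → (8,15,-5)
river: ρ → (-5,15,8)
river: ρ → (8,17,-3)
river: ρ → (-3,19,2)
river: ρ → (2,17,-12)
ρ-cycle length = 10 (tail of 1 descent step not counted)

10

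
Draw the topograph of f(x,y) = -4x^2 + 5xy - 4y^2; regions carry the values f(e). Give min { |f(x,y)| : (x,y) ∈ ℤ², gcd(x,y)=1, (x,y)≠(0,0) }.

translate: b→3 (≡-5 mod 8), so (4,-5,4)→(4,3,3)
flip: (4,3,3)→(3,-3,4)
translate: b→3 (≡-3 mod 6), so (3,-3,4)→(3,3,4)
reduced (well bottom): (3,3,4) with a≤c, −a<b≤a
well minimum |f| = |-3| = 3 (negative-definite)

3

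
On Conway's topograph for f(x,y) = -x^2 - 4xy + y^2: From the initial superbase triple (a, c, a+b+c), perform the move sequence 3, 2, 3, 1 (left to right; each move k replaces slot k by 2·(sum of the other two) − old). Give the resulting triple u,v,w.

start (-1,1,-4) = (f(1,0),f(0,1),f(1,1))
replace slot 3: 2·((-1)+1) − (-4) = 4 → (-1,1,4)
replace slot 2: 2·((-1)+4) − 1 = 5 → (-1,5,4)
replace slot 3: 2·((-1)+5) − 4 = 4 → (-1,5,4)
replace slot 1: 2·(5+4) − (-1) = 19 → (19,5,4)

19,5,4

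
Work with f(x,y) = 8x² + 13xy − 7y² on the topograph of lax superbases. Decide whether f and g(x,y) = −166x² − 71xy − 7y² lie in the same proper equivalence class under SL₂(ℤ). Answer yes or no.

D₁ = 393, D₂ = 393
river cycle of f (length 16): (-7, 15, 6), (6, 9, -13), (-13, 17, 2), (2, 19, -4), (-4, 13, 14), (14, 15, -3), (-3, 15, 14), (14, 13, -4), (-4, 19, 2), (2, 17, -13), … (6 more)
river cycle of g (length 16): (-7, 15, 6), (6, 9, -13), (-13, 17, 2), (2, 19, -4), (-4, 13, 14), (14, 15, -3), (-3, 15, 14), (14, 13, -4), (-4, 19, 2), (2, 17, -13), … (6 more)
cycles coincide ⇒ equivalent

yes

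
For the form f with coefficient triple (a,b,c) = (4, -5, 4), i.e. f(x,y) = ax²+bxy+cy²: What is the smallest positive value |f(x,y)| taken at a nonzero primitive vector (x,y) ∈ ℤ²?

translate: b→3 (≡-5 mod 8), so (4,-5,4)→(4,3,3)
flip: (4,3,3)→(3,-3,4)
translate: b→3 (≡-3 mod 6), so (3,-3,4)→(3,3,4)
reduced (well bottom): (3,3,4) with a≤c, −a<b≤a
well minimum = a = 3

3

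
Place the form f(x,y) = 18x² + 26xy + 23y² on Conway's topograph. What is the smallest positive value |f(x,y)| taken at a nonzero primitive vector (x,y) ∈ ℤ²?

translate: b→-10 (≡26 mod 36), so (18,26,23)→(18,-10,15)
flip: (18,-10,15)→(15,10,18)
reduced (well bottom): (15,10,18) with a≤c, −a<b≤a
well minimum = a = 15

15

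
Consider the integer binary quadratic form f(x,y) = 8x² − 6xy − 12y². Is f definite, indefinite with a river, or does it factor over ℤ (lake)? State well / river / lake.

D = b²−4ac = (-6)² − 4·8·(-12) = 420
D > 0 non-square ⇒ indefinite ⇒ periodic river

river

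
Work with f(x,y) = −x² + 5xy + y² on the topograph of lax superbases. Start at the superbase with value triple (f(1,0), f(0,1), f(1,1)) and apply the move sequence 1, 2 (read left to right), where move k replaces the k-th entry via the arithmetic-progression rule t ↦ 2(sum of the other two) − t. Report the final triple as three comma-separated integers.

start (-1,1,5) = (f(1,0),f(0,1),f(1,1))
replace slot 1: 2·(1+5) − (-1) = 13 → (13,1,5)
replace slot 2: 2·(13+5) − 1 = 35 → (13,35,5)

13,35,5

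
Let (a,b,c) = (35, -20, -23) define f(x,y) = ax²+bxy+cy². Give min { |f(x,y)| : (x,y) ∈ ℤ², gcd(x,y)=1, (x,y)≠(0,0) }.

descent: ρ → (-23,20,35)  [lands on river]
river: ρ → (35,50,-8)
river: ρ → (-8,46,47)
river: ρ → (47,48,-7)
river: ρ → (-7,50,40)
river: ρ → (40,30,-17)
river: ρ → (-17,38,32)
river: ρ → (32,26,-23)
closes: descent 1, river 8
min |a| on river = 7

7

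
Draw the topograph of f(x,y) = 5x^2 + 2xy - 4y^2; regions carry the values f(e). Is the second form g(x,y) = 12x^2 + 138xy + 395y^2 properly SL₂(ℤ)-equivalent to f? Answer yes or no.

D₁ = 84, D₂ = 84
river cycle of f (length 6): (-4, 6, 3), (3, 6, -4), (-4, 2, 5), (5, 8, -1), (-1, 8, 5), (5, 2, -4)
river cycle of g (length 6): (-1, 8, 5), (5, 2, -4), (-4, 6, 3), (3, 6, -4), (-4, 2, 5), (5, 8, -1)
cycles coincide ⇒ equivalent

yes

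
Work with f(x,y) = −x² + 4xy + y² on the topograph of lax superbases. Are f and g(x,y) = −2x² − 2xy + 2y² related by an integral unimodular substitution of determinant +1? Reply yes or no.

D₁ = 20, D₂ = 20
river cycle of f (length 2): (1, 4, -1), (-1, 4, 1)
river cycle of g (length 2): (2, 2, -2), (-2, 2, 2)
cycles differ ⇒ inequivalent

no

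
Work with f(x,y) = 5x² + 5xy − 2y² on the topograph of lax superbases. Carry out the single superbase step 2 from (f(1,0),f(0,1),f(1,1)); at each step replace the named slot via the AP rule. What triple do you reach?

start (5,-2,8) = (f(1,0),f(0,1),f(1,1))
replace slot 2: 2·(5+8) − (-2) = 28 → (5,28,8)

5,28,8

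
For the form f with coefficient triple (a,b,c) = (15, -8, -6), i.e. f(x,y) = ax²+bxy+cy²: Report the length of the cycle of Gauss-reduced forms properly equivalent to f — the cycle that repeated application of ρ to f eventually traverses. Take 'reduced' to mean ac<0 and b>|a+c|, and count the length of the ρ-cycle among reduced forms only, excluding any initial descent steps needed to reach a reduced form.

D = 424, ⌊√D⌋ = 20
descent: ρ → (-6,20,1)  [lands on river]
river: ρ → (1,20,-6)
river: ρ → (-6,16,7)
river: ρ → (7,12,-10)
river: ρ → (-10,8,9)
river: ρ → (9,10,-9)
river: ρ → (-9,8,10)
river: ρ → (10,12,-7)
river: ρ → (-7,16,6)
river: ρ → (6,20,-1)
river: ρ → (-1,20,6)
river: ρ → (6,16,-7)
river: ρ → (-7,12,10)
river: ρ → (10,8,-9)
river: ρ → (-9,10,9)
river: ρ → (9,8,-10)
river: ρ → (-10,12,7)
river: ρ → (7,16,-6)
ρ-cycle length = 18 (tail of 1 descent step not counted)

18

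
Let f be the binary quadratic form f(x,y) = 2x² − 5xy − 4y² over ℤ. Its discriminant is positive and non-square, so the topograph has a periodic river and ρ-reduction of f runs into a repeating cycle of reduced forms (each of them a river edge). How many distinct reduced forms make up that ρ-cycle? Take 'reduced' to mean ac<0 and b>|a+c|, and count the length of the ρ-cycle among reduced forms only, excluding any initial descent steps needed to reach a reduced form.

D = 57, ⌊√D⌋ = 7
descent: ρ → (-4,5,2)  [lands on river]
river: ρ → (2,7,-1)
river: ρ → (-1,7,2)
river: ρ → (2,5,-4)
river: ρ → (-4,3,3)
river: ρ → (3,3,-4)
ρ-cycle length = 6 (tail of 1 descent step not counted)

6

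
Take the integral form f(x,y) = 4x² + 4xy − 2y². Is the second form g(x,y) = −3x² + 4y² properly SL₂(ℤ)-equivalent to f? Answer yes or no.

D₁ = 48, D₂ = 48
river cycle of f (length 2): (-2, 4, 4), (4, 4, -2)
river cycle of g (length 2): (-3, 6, 1), (1, 6, -3)
cycles differ ⇒ inequivalent

no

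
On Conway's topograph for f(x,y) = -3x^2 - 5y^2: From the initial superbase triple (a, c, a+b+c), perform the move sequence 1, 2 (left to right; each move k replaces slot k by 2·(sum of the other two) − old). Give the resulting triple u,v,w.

start (-3,-5,-8) = (f(1,0),f(0,1),f(1,1))
replace slot 1: 2·((-5)+(-8)) − (-3) = -23 → (-23,-5,-8)
replace slot 2: 2·((-23)+(-8)) − (-5) = -57 → (-23,-57,-8)

-23,-57,-8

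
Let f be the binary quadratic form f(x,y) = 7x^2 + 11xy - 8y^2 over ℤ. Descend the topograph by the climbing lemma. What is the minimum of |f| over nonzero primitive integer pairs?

river: ρ → (-8,5,10)
river: ρ → (10,15,-3)
river: ρ → (-3,15,10)
river: ρ → (10,5,-8)
river: ρ → (-8,11,7)
river: ρ → (7,17,-2)
river: ρ → (-2,15,15)
river: ρ → (15,15,-2)
river: ρ → (-2,17,7)
river: ρ → (7,11,-8)
closes: descent 0, river 10
min |a| on river = 2

2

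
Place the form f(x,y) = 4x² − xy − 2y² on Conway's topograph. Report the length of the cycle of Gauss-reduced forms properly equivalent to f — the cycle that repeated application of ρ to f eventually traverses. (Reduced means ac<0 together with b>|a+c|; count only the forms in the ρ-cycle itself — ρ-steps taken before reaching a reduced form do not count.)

D = 33, ⌊√D⌋ = 5
descent: ρ → (-2,5,1)  [lands on river]
river: ρ → (1,5,-2)
river: ρ → (-2,3,3)
river: ρ → (3,3,-2)
ρ-cycle length = 4 (tail of 1 descent step not counted)

4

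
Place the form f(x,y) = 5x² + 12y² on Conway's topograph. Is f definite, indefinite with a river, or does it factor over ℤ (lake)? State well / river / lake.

D = b²−4ac = 0² − 4·5·12 = -240
D < 0 ⇒ definite ⇒ every region one sign ⇒ single well

well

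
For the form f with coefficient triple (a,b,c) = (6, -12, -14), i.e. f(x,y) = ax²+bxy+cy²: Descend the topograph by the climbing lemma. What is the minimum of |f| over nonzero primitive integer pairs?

descent: ρ → (-14,12,6)  [lands on river]
river: ρ → (6,12,-14)
river: ρ → (-14,16,4)
river: ρ → (4,16,-14)
closes: descent 1, river 4
min |a| on river = 4

4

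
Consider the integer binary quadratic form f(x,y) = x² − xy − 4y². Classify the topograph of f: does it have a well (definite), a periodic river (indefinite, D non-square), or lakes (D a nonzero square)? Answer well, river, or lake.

D = b²−4ac = (-1)² − 4·1·(-4) = 17
D > 0 non-square ⇒ indefinite ⇒ periodic river

river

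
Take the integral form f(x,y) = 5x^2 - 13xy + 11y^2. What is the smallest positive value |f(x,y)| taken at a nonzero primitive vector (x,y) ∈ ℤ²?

translate: b→-3 (≡-13 mod 10), so (5,-13,11)→(5,-3,3)
flip: (5,-3,3)→(3,3,5)
reduced (well bottom): (3,3,5) with a≤c, −a<b≤a
well minimum = a = 3

3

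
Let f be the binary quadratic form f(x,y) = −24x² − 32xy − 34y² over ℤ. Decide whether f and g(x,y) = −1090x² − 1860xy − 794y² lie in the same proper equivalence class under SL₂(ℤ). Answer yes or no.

D₁ = -2240, D₂ = -2240
f is negative-definite; reduce −f:
−f: translate: b→-16 (≡32 mod 48), so (24,32,34)→(24,-16,26)
−f: reduced (well bottom): (24,-16,26) with a≤c, −a<b≤a
flip sign back: reduced form of f is (-24,16,-26)
g is negative-definite; reduce −g:
−g: translate: b→-320 (≡1860 mod 2180), so (1090,1860,794)→(1090,-320,24)
−g: flip: (1090,-320,24)→(24,320,1090)
−g: translate: b→-16 (≡320 mod 48), so (24,320,1090)→(24,-16,26)
−g: reduced (well bottom): (24,-16,26) with a≤c, −a<b≤a
flip sign back: reduced form of g is (-24,16,-26)
reduced forms (-24, 16, -26) vs (-24, 16, -26) ⇒ equivalent

yes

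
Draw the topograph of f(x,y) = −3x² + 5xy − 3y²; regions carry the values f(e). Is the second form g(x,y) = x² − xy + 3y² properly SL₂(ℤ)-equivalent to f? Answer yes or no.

D₁ = -11, D₂ = -11
f is negative-definite; reduce −f:
−f: translate: b→1 (≡-5 mod 6), so (3,-5,3)→(3,1,1)
−f: flip: (3,1,1)→(1,-1,3)
−f: translate: b→1 (≡-1 mod 2), so (1,-1,3)→(1,1,3)
−f: reduced (well bottom): (1,1,3) with a≤c, −a<b≤a
flip sign back: reduced form of f is (-1,-1,-3)
g: translate: b→1 (≡-1 mod 2), so (1,-1,3)→(1,1,3)
g: reduced (well bottom): (1,1,3) with a≤c, −a<b≤a
reduced forms (-1, -1, -3) vs (1, 1, 3) ⇒ inequivalent

no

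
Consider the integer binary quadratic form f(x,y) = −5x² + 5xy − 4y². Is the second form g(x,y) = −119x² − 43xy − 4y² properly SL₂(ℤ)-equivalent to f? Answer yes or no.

D₁ = -55, D₂ = -55
f is negative-definite; reduce −f:
−f: translate: b→5 (≡-5 mod 10), so (5,-5,4)→(5,5,4)
−f: flip: (5,5,4)→(4,-5,5)
−f: translate: b→3 (≡-5 mod 8), so (4,-5,5)→(4,3,4)
−f: reduced (well bottom): (4,3,4) with a≤c, −a<b≤a
flip sign back: reduced form of f is (-4,-3,-4)
g is negative-definite; reduce −g:
−g: flip: (119,43,4)→(4,-43,119)
−g: translate: b→-3 (≡-43 mod 8), so (4,-43,119)→(4,-3,4)
−g: flip: (4,-3,4)→(4,3,4)
−g: reduced (well bottom): (4,3,4) with a≤c, −a<b≤a
flip sign back: reduced form of g is (-4,-3,-4)
reduced forms (-4, -3, -4) vs (-4, -3, -4) ⇒ equivalent

yes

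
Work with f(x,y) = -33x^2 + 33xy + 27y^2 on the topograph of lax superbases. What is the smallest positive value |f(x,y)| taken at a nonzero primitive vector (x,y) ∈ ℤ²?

river: ρ → (27,21,-39)
river: ρ → (-39,57,9)
river: ρ → (9,51,-57)
river: ρ → (-57,63,3)
river: ρ → (3,63,-57)
river: ρ → (-57,51,9)
river: ρ → (9,57,-39)
river: ρ → (-39,21,27)
river: ρ → (27,33,-33)
river: ρ → (-33,33,27)
closes: descent 0, river 10
min |a| on river = 3

3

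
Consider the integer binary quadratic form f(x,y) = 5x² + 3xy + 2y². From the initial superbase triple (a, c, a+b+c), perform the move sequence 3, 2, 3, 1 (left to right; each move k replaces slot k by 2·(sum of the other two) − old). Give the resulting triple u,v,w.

start (5,2,10) = (f(1,0),f(0,1),f(1,1))
replace slot 3: 2·(5+2) − 10 = 4 → (5,2,4)
replace slot 2: 2·(5+4) − 2 = 16 → (5,16,4)
replace slot 3: 2·(5+16) − 4 = 38 → (5,16,38)
replace slot 1: 2·(16+38) − 5 = 103 → (103,16,38)

103,16,38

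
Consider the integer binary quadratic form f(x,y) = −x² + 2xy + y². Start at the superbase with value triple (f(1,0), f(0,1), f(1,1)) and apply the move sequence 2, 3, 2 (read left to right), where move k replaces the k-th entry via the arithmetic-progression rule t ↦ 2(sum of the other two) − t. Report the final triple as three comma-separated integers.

start (-1,1,2) = (f(1,0),f(0,1),f(1,1))
replace slot 2: 2·((-1)+2) − 1 = 1 → (-1,1,2)
replace slot 3: 2·((-1)+1) − 2 = -2 → (-1,1,-2)
replace slot 2: 2·((-1)+(-2)) − 1 = -7 → (-1,-7,-2)

-1,-7,-2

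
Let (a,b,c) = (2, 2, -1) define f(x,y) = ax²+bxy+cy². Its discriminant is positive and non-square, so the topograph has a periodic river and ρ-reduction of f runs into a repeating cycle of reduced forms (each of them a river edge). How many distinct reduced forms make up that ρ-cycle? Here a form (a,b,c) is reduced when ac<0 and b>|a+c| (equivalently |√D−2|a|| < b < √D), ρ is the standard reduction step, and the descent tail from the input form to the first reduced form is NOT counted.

D = 12, ⌊√D⌋ = 3
river: ρ → (-1,2,2)
river: ρ → (2,2,-1)
ρ-cycle length = 2 (tail of 0 descent steps not counted)

2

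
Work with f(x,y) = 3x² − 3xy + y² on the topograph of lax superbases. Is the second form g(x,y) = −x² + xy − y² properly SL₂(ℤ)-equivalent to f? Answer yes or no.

D₁ = -3, D₂ = -3
f: translate: b→3 (≡-3 mod 6), so (3,-3,1)→(3,3,1)
f: flip: (3,3,1)→(1,-3,3)
f: translate: b→1 (≡-3 mod 2), so (1,-3,3)→(1,1,1)
f: reduced (well bottom): (1,1,1) with a≤c, −a<b≤a
g is negative-definite; reduce −g:
−g: translate: b→1 (≡-1 mod 2), so (1,-1,1)→(1,1,1)
−g: reduced (well bottom): (1,1,1) with a≤c, −a<b≤a
flip sign back: reduced form of g is (-1,-1,-1)
reduced forms (1, 1, 1) vs (-1, -1, -1) ⇒ inequivalent

no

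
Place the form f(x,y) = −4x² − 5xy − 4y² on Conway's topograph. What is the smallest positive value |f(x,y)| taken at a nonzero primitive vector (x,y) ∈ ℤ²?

translate: b→-3 (≡5 mod 8), so (4,5,4)→(4,-3,3)
flip: (4,-3,3)→(3,3,4)
reduced (well bottom): (3,3,4) with a≤c, −a<b≤a
well minimum |f| = |-3| = 3 (negative-definite)

3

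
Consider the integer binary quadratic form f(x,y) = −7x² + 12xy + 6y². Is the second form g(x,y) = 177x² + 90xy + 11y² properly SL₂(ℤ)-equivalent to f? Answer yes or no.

D₁ = 312, D₂ = 312
river cycle of f (length 4): (6, 12, -7), (-7, 16, 2), (2, 16, -7), (-7, 12, 6)
river cycle of g (length 4): (-7, 16, 2), (2, 16, -7), (-7, 12, 6), (6, 12, -7)
cycles coincide ⇒ equivalent

yes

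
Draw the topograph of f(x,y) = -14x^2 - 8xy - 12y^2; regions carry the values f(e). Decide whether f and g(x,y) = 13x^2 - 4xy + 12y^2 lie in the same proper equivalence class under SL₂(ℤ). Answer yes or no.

D₁ = -608, D₂ = -608
f is negative-definite; reduce −f:
−f: flip: (14,8,12)→(12,-8,14)
−f: reduced (well bottom): (12,-8,14) with a≤c, −a<b≤a
flip sign back: reduced form of f is (-12,8,-14)
g: flip: (13,-4,12)→(12,4,13)
g: reduced (well bottom): (12,4,13) with a≤c, −a<b≤a
reduced forms (-12, 8, -14) vs (12, 4, 13) ⇒ inequivalent

no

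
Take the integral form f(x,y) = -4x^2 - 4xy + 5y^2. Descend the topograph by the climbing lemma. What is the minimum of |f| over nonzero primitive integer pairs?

descent: ρ → (5,4,-4)  [lands on river]
river: ρ → (-4,4,5)
river: ρ → (5,6,-3)
river: ρ → (-3,6,5)
closes: descent 1, river 4
min |a| on river = 3

3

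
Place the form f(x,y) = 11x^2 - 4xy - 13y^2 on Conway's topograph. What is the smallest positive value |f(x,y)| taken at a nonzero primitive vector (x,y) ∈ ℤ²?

descent: ρ → (-13,4,11)  [lands on river]
river: ρ → (11,18,-6)
river: ρ → (-6,18,11)
river: ρ → (11,4,-13)
river: ρ → (-13,22,2)
river: ρ → (2,22,-13)
closes: descent 1, river 6
min |a| on river = 2

2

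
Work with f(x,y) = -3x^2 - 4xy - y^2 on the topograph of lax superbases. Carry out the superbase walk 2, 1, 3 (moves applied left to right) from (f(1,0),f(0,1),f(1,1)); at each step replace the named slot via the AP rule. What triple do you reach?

start (-3,-1,-8) = (f(1,0),f(0,1),f(1,1))
replace slot 2: 2·((-3)+(-8)) − (-1) = -21 → (-3,-21,-8)
replace slot 1: 2·((-21)+(-8)) − (-3) = -55 → (-55,-21,-8)
replace slot 3: 2·((-55)+(-21)) − (-8) = -144 → (-55,-21,-144)

-55,-21,-144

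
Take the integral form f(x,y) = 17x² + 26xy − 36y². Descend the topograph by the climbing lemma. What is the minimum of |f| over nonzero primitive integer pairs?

river: ρ → (-36,46,7)
river: ρ → (7,52,-15)
river: ρ → (-15,38,28)
river: ρ → (28,18,-25)
river: ρ → (-25,32,21)
river: ρ → (21,52,-5)
river: ρ → (-5,48,41)
river: ρ → (41,34,-12)
river: ρ → (-12,38,35)
river: ρ → (35,32,-15)
river: ρ → (-15,28,39)
river: ρ → (39,50,-4)
river: ρ → (-4,54,13)
river: ρ → (13,50,-12)
river: ρ → (-12,46,21)
river: ρ → (21,38,-20)
river: ρ → (-20,42,17)
river: ρ → (17,26,-36)
closes: descent 0, river 18
min |a| on river = 4

4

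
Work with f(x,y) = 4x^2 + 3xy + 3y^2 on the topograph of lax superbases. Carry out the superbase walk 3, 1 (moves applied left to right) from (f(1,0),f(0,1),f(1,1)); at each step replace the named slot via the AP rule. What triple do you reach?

start (4,3,10) = (f(1,0),f(0,1),f(1,1))
replace slot 3: 2·(4+3) − 10 = 4 → (4,3,4)
replace slot 1: 2·(3+4) − 4 = 10 → (10,3,4)

10,3,4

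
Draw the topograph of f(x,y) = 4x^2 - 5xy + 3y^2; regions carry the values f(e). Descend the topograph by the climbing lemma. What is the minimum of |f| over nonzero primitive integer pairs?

translate: b→3 (≡-5 mod 8), so (4,-5,3)→(4,3,2)
flip: (4,3,2)→(2,-3,4)
translate: b→1 (≡-3 mod 4), so (2,-3,4)→(2,1,3)
reduced (well bottom): (2,1,3) with a≤c, −a<b≤a
well minimum = a = 2

2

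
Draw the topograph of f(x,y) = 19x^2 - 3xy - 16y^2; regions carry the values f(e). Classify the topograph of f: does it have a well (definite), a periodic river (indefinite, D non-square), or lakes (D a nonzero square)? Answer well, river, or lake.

D = b²−4ac = (-3)² − 4·19·(-16) = 1225
D = 35² is a perfect square ⇒ form factors over ℤ ⇒ lakes

lake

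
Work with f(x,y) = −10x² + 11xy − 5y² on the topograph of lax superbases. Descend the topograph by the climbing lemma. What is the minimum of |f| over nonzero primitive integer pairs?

translate: b→9 (≡-11 mod 20), so (10,-11,5)→(10,9,4)
flip: (10,9,4)→(4,-9,10)
translate: b→-1 (≡-9 mod 8), so (4,-9,10)→(4,-1,5)
reduced (well bottom): (4,-1,5) with a≤c, −a<b≤a
well minimum |f| = |-4| = 4 (negative-definite)

4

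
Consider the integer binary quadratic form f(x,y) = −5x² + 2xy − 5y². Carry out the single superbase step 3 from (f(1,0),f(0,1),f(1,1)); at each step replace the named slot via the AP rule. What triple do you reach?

start (-5,-5,-8) = (f(1,0),f(0,1),f(1,1))
replace slot 3: 2·((-5)+(-5)) − (-8) = -12 → (-5,-5,-12)

-5,-5,-12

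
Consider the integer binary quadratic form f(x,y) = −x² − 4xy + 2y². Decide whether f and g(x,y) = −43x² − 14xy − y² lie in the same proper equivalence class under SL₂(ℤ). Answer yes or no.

D₁ = 24, D₂ = 24
river cycle of f (length 2): (2, 4, -1), (-1, 4, 2)
river cycle of g (length 2): (-1, 4, 2), (2, 4, -1)
cycles coincide ⇒ equivalent

yes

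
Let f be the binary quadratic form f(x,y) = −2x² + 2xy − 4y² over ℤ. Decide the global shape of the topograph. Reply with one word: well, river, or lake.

D = b²−4ac = 2² − 4·(-2)·(-4) = -28
D < 0 ⇒ definite ⇒ every region one sign ⇒ single well

well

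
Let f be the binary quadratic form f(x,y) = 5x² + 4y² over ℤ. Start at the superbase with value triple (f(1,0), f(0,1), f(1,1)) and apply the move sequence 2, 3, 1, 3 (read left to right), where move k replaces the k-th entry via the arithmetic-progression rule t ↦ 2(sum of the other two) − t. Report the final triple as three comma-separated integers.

start (5,4,9) = (f(1,0),f(0,1),f(1,1))
replace slot 2: 2·(5+9) − 4 = 24 → (5,24,9)
replace slot 3: 2·(5+24) − 9 = 49 → (5,24,49)
replace slot 1: 2·(24+49) − 5 = 141 → (141,24,49)
replace slot 3: 2·(141+24) − 49 = 281 → (141,24,281)

141,24,281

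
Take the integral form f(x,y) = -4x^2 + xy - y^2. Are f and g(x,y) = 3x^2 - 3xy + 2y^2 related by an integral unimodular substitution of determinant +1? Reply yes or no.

D₁ = -15, D₂ = -15
f is negative-definite; reduce −f:
−f: flip: (4,-1,1)→(1,1,4)
−f: reduced (well bottom): (1,1,4) with a≤c, −a<b≤a
flip sign back: reduced form of f is (-1,-1,-4)
g: translate: b→3 (≡-3 mod 6), so (3,-3,2)→(3,3,2)
g: flip: (3,3,2)→(2,-3,3)
g: translate: b→1 (≡-3 mod 4), so (2,-3,3)→(2,1,2)
g: reduced (well bottom): (2,1,2) with a≤c, −a<b≤a
reduced forms (-1, -1, -4) vs (2, 1, 2) ⇒ inequivalent

no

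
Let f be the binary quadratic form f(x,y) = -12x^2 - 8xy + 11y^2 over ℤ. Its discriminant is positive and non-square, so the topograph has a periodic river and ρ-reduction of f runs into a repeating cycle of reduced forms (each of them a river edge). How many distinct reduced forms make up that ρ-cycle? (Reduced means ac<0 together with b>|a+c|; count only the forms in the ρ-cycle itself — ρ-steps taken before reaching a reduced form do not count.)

D = 592, ⌊√D⌋ = 24
descent: ρ → (11,8,-12)  [lands on river]
river: ρ → (-12,16,7)
river: ρ → (7,12,-16)
river: ρ → (-16,20,3)
river: ρ → (3,22,-9)
river: ρ → (-9,14,11)
ρ-cycle length = 6 (tail of 1 descent step not counted)

6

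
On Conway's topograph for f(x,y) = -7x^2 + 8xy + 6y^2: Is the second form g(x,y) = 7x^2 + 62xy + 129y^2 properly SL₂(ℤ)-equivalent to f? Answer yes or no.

D₁ = 232, D₂ = 232
river cycle of f (length 14): (6, 4, -9), (-9, 14, 1), (1, 14, -9), (-9, 4, 6), (6, 8, -7), (-7, 6, 7), (7, 8, -6), (-6, 4, 9), (9, 14, -1), (-1, 14, 9), … (4 more)
river cycle of g (length 14): (7, 6, -7), (-7, 8, 6), (6, 4, -9), (-9, 14, 1), (1, 14, -9), (-9, 4, 6), (6, 8, -7), (-7, 6, 7), (7, 8, -6), (-6, 4, 9), … (4 more)
cycles coincide ⇒ equivalent

yes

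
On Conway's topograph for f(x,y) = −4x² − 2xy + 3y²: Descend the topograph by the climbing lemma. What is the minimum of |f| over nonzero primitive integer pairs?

descent: ρ → (3,2,-4)  [lands on river]
river: ρ → (-4,6,1)
river: ρ → (1,6,-4)
river: ρ → (-4,2,3)
river: ρ → (3,4,-3)
river: ρ → (-3,2,4)
river: ρ → (4,6,-1)
river: ρ → (-1,6,4)
river: ρ → (4,2,-3)
river: ρ → (-3,4,3)
closes: descent 1, river 10
min |a| on river = 1

1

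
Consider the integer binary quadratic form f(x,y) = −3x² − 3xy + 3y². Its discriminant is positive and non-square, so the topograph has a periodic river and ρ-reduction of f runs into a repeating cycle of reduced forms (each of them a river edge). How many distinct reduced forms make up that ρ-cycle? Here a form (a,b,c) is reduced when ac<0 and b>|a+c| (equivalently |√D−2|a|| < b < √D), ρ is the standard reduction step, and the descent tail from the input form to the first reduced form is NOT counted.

D = 45, ⌊√D⌋ = 6
descent: ρ → (3,3,-3)  [lands on river]
river: ρ → (-3,3,3)
ρ-cycle length = 2 (tail of 1 descent step not counted)

2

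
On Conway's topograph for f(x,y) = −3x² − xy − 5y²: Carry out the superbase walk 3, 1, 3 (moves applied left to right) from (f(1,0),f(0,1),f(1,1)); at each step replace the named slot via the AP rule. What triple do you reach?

start (-3,-5,-9) = (f(1,0),f(0,1),f(1,1))
replace slot 3: 2·((-3)+(-5)) − (-9) = -7 → (-3,-5,-7)
replace slot 1: 2·((-5)+(-7)) − (-3) = -21 → (-21,-5,-7)
replace slot 3: 2·((-21)+(-5)) − (-7) = -45 → (-21,-5,-45)

-21,-5,-45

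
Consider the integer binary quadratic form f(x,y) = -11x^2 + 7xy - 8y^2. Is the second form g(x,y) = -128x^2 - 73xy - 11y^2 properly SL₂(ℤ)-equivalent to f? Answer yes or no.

D₁ = -303, D₂ = -303
f is negative-definite; reduce −f:
−f: flip: (11,-7,8)→(8,7,11)
−f: reduced (well bottom): (8,7,11) with a≤c, −a<b≤a
flip sign back: reduced form of f is (-8,-7,-11)
g is negative-definite; reduce −g:
−g: flip: (128,73,11)→(11,-73,128)
−g: translate: b→-7 (≡-73 mod 22), so (11,-73,128)→(11,-7,8)
−g: flip: (11,-7,8)→(8,7,11)
−g: reduced (well bottom): (8,7,11) with a≤c, −a<b≤a
flip sign back: reduced form of g is (-8,-7,-11)
reduced forms (-8, -7, -11) vs (-8, -7, -11) ⇒ equivalent

yes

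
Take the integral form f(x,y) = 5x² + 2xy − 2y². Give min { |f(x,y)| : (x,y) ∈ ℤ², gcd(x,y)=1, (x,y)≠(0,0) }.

descent: ρ → (-2,6,1)  [lands on river]
river: ρ → (1,6,-2)
closes: descent 1, river 2
min |a| on river = 1

1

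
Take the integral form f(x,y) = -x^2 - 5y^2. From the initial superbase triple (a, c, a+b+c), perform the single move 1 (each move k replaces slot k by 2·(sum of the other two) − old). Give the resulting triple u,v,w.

start (-1,-5,-6) = (f(1,0),f(0,1),f(1,1))
replace slot 1: 2·((-5)+(-6)) − (-1) = -21 → (-21,-5,-6)

-21,-5,-6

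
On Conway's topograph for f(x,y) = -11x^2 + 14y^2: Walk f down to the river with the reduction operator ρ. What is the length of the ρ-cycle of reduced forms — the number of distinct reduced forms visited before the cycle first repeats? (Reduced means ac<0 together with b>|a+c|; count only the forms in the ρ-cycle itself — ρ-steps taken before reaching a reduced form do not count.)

D = 616, ⌊√D⌋ = 24
descent: ρ → (14,0,-11)
descent: ρ → (-11,22,3)  [lands on river]
river: ρ → (3,20,-18)
river: ρ → (-18,16,5)
river: ρ → (5,24,-2)
river: ρ → (-2,24,5)
river: ρ → (5,16,-18)
river: ρ → (-18,20,3)
river: ρ → (3,22,-11)
ρ-cycle length = 8 (tail of 2 descent steps not counted)

8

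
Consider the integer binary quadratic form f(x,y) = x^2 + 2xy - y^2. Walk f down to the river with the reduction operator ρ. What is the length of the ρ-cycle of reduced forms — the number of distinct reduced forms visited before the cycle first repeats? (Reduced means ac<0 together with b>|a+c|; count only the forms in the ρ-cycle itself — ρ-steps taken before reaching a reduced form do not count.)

D = 8, ⌊√D⌋ = 2
river: ρ → (-1,2,1)
river: ρ → (1,2,-1)
ρ-cycle length = 2 (tail of 0 descent steps not counted)

2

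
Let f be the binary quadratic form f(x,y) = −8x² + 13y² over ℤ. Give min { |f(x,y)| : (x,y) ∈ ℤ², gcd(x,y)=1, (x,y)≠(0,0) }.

descent: ρ → (13,0,-8)
descent: ρ → (-8,16,5)  [lands on river]
river: ρ → (5,14,-11)
river: ρ → (-11,8,8)
river: ρ → (8,8,-11)
river: ρ → (-11,14,5)
river: ρ → (5,16,-8)
closes: descent 2, river 6
min |a| on river = 5

5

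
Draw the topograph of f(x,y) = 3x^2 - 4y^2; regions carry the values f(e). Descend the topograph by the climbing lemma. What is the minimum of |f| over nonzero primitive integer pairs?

descent: ρ → (-4,0,3)
descent: ρ → (3,6,-1)  [lands on river]
river: ρ → (-1,6,3)
closes: descent 2, river 2
min |a| on river = 1

1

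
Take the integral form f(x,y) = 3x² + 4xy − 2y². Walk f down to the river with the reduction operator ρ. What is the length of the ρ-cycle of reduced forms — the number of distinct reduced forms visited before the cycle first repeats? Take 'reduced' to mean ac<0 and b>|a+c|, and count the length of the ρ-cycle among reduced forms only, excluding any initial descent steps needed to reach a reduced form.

D = 40, ⌊√D⌋ = 6
river: ρ → (-2,4,3)
river: ρ → (3,2,-3)
river: ρ → (-3,4,2)
river: ρ → (2,4,-3)
river: ρ → (-3,2,3)
river: ρ → (3,4,-2)
ρ-cycle length = 6 (tail of 0 descent steps not counted)

6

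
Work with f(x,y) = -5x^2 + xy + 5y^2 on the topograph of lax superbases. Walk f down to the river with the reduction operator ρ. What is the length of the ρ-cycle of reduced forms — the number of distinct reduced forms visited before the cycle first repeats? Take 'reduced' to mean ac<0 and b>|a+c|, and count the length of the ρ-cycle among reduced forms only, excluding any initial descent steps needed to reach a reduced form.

D = 101, ⌊√D⌋ = 10
river: ρ → (5,9,-1)
river: ρ → (-1,9,5)
river: ρ → (5,1,-5)
river: ρ → (-5,9,1)
river: ρ → (1,9,-5)
river: ρ → (-5,1,5)
ρ-cycle length = 6 (tail of 0 descent steps not counted)

6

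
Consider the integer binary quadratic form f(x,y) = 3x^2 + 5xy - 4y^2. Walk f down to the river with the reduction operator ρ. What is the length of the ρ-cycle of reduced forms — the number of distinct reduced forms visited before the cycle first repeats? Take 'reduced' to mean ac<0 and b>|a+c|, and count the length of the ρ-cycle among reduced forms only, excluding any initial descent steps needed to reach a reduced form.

D = 73, ⌊√D⌋ = 8
river: ρ → (-4,3,4)
river: ρ → (4,5,-3)
river: ρ → (-3,7,2)
river: ρ → (2,5,-6)
river: ρ → (-6,7,1)
river: ρ → (1,7,-6)
river: ρ → (-6,5,2)
river: ρ → (2,7,-3)
river: ρ → (-3,5,4)
river: ρ → (4,3,-4)
river: ρ → (-4,5,3)
river: ρ → (3,7,-2)
river: ρ → (-2,5,6)
river: ρ → (6,7,-1)
river: ρ → (-1,7,6)
river: ρ → (6,5,-2)
river: ρ → (-2,7,3)
river: ρ → (3,5,-4)
ρ-cycle length = 18 (tail of 0 descent steps not counted)

18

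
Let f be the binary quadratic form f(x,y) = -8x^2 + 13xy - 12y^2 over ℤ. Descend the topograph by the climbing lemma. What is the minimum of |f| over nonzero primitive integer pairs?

translate: b→3 (≡-13 mod 16), so (8,-13,12)→(8,3,7)
flip: (8,3,7)→(7,-3,8)
reduced (well bottom): (7,-3,8) with a≤c, −a<b≤a
well minimum |f| = |-7| = 7 (negative-definite)

7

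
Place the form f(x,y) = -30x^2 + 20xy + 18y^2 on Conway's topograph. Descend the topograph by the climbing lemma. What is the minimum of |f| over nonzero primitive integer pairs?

river: ρ → (18,16,-32)
river: ρ → (-32,48,2)
river: ρ → (2,48,-32)
river: ρ → (-32,16,18)
river: ρ → (18,20,-30)
river: ρ → (-30,40,8)
river: ρ → (8,40,-30)
river: ρ → (-30,20,18)
closes: descent 0, river 8
min |a| on river = 2

2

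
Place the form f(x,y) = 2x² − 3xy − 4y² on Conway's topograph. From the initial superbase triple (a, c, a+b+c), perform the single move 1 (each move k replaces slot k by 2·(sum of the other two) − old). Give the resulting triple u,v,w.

start (2,-4,-5) = (f(1,0),f(0,1),f(1,1))
replace slot 1: 2·((-4)+(-5)) − 2 = -20 → (-20,-4,-5)

-20,-4,-5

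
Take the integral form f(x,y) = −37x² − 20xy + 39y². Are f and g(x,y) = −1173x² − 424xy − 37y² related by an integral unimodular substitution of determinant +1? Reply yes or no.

D₁ = 6172, D₂ = 6172
river cycle of f (length 52): (39, 20, -37), (-37, 54, 22), (22, 78, -1), (-1, 78, 22), (22, 54, -37), (-37, 20, 39), (39, 58, -18), (-18, 50, 51), (51, 52, -17), (-17, 50, 54), … (42 more)
river cycle of g (length 52): (-37, 54, 22), (22, 78, -1), (-1, 78, 22), (22, 54, -37), (-37, 20, 39), (39, 58, -18), (-18, 50, 51), (51, 52, -17), (-17, 50, 54), (54, 58, -13), … (42 more)
cycles coincide ⇒ equivalent

yes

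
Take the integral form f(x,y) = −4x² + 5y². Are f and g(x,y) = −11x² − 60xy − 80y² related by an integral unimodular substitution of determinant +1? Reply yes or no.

D₁ = 80, D₂ = 80
river cycle of f (length 2): (-4, 8, 1), (1, 8, -4)
river cycle of g (length 2): (1, 8, -4), (-4, 8, 1)
cycles coincide ⇒ equivalent

yes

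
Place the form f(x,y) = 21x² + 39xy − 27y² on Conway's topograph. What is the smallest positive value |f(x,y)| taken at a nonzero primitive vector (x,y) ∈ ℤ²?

river: ρ → (-27,15,33)
river: ρ → (33,51,-9)
river: ρ → (-9,57,15)
river: ρ → (15,33,-45)
river: ρ → (-45,57,3)
river: ρ → (3,57,-45)
river: ρ → (-45,33,15)
river: ρ → (15,57,-9)
river: ρ → (-9,51,33)
river: ρ → (33,15,-27)
river: ρ → (-27,39,21)
river: ρ → (21,45,-21)
river: ρ → (-21,39,27)
river: ρ → (27,15,-33)
river: ρ → (-33,51,9)
river: ρ → (9,57,-15)
river: ρ → (-15,33,45)
river: ρ → (45,57,-3)
river: ρ → (-3,57,45)
river: ρ → (45,33,-15)
river: ρ → (-15,57,9)
river: ρ → (9,51,-33)
river: ρ → (-33,15,27)
river: ρ → (27,39,-21)
river: ρ → (-21,45,21)
river: ρ → (21,39,-27)
closes: descent 0, river 26
min |a| on river = 3

3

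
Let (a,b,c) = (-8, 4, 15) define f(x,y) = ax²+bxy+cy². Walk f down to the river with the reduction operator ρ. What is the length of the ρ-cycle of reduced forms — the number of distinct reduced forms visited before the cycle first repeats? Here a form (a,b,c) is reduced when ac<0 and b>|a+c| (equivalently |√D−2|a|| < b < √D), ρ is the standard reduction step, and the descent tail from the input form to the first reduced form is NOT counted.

D = 496, ⌊√D⌋ = 22
descent: ρ → (15,-4,-8)
descent: ρ → (-8,20,3)  [lands on river]
river: ρ → (3,22,-1)
river: ρ → (-1,22,3)
river: ρ → (3,20,-8)
river: ρ → (-8,12,11)
river: ρ → (11,10,-9)
river: ρ → (-9,8,12)
river: ρ → (12,16,-5)
river: ρ → (-5,14,15)
river: ρ → (15,16,-4)
river: ρ → (-4,16,15)
river: ρ → (15,14,-5)
river: ρ → (-5,16,12)
river: ρ → (12,8,-9)
river: ρ → (-9,10,11)
river: ρ → (11,12,-8)
ρ-cycle length = 16 (tail of 2 descent steps not counted)

16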